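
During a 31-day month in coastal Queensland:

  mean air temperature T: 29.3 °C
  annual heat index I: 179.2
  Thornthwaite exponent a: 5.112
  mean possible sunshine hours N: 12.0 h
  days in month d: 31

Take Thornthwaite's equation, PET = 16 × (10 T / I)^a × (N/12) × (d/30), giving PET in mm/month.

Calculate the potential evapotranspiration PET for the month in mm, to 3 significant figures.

204 mm

10T/I = 10 × 29.3 / 179.2 = 1.6350
(10T/I)^a = 1.6350^5.112 = 12.3453
Uncorrected PET = 16 × 12.3453 = 197.525 mm
Correction = (N/12)(d/30) = (12.0/12)(31/30) = 1.0333
PET = 197.525 × 1.0333 = 204.103 mm/month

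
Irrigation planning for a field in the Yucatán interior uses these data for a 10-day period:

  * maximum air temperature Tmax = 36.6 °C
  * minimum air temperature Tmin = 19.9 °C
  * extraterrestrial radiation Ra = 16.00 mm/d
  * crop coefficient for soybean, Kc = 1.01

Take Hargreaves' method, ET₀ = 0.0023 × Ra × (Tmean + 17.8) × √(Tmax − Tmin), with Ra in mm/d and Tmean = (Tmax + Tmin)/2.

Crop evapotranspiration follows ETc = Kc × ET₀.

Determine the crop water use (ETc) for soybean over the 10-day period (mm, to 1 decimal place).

Tmean = (36.6 + 19.9)/2 = 28.25 °C
ET₀ = 0.0023 × 16.00 × (28.25 + 17.8) × √16.7 = 0.0023 × 16.00 × 46.05 × 4.0866 = 6.9253 mm/d
ETc = Kc × ET₀ = 1.01 × 6.9253 = 6.9946 mm/d
Over 10 days: 6.9946 × 10 = 69.946 mm

69.9 mm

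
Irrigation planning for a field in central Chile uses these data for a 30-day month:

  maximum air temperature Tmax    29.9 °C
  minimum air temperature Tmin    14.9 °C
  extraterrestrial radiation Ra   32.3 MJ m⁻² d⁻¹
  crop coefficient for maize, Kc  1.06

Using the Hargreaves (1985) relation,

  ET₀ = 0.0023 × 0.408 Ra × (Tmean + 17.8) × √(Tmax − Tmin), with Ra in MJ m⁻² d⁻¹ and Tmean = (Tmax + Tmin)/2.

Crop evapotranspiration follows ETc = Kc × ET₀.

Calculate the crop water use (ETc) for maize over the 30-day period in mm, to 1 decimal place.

Tmean = (29.9 + 14.9)/2 = 22.40 °C
0.408 Ra = 0.408 × 32.3 = 13.1784 mm/d equivalent
ET₀ = 0.0023 × 13.1784 × (22.40 + 17.8) × √15.0 = 0.0023 × 13.1784 × 40.20 × 3.8730 = 4.7192 mm/d
ETc = Kc × ET₀ = 1.06 × 4.7192 = 5.0024 mm/d
Over 30 days: 5.0024 × 30 = 150.072 mm

150.1 mm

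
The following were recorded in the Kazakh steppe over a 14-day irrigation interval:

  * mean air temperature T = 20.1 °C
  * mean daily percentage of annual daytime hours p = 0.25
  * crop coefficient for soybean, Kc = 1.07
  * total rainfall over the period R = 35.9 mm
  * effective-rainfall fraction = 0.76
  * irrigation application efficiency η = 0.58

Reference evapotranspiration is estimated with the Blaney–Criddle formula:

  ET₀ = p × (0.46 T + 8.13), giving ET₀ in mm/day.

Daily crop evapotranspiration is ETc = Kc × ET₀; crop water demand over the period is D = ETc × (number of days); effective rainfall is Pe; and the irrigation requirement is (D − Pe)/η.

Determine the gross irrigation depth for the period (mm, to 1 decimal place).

ET₀ = 0.25 × (0.46 × 20.1 + 8.13) = 0.25 × 17.376 = 4.3440 mm/d
ETc = Kc × ET₀ = 1.07 × 4.3440 = 4.6481 mm/d
Crop demand D = ETc × 14 d = 4.6481 × 14 = 65.073 mm
Pe = 0.76 × 35.9 = 27.284 mm
D − Pe = 65.073 − 27.284 = 37.789 mm
Gross irrigation = 37.789 / 0.58 = 65.153 mm

65.2 mm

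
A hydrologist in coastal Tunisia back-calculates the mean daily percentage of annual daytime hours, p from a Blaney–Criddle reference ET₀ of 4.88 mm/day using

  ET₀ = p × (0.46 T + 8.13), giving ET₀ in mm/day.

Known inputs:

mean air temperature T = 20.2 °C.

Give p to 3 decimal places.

p = ET₀ / (0.46 T + 8.13) = 4.88 / (0.46 × 20.2 + 8.13) = 4.88 / 17.422 = 0.2801

0.280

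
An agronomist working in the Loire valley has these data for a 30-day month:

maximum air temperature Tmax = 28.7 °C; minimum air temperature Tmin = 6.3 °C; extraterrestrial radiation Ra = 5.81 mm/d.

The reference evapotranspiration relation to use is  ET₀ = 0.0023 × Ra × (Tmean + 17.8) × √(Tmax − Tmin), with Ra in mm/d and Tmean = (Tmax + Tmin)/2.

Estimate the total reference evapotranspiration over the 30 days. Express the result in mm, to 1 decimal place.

67.0 mm

Tmean = (28.7 + 6.3)/2 = 17.50 °C
ET₀ = 0.0023 × 5.81 × (17.50 + 17.8) × √22.4 = 0.0023 × 5.81 × 35.30 × 4.7329 = 2.2326 mm/d
Over 30 days: 2.2326 × 30 = 66.978 mm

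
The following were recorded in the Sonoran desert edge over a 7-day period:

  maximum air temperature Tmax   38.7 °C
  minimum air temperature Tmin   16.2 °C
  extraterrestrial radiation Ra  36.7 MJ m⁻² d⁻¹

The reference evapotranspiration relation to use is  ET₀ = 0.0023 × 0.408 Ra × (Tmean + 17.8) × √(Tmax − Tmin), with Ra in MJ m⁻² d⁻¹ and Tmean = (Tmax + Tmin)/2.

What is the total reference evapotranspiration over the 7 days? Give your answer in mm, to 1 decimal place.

51.7 mm

Tmean = (38.7 + 16.2)/2 = 27.45 °C
0.408 Ra = 0.408 × 36.7 = 14.9736 mm/d equivalent
ET₀ = 0.0023 × 14.9736 × (27.45 + 17.8) × √22.5 = 0.0023 × 14.9736 × 45.25 × 4.7434 = 7.3920 mm/d
Over 7 days: 7.3920 × 7 = 51.744 mm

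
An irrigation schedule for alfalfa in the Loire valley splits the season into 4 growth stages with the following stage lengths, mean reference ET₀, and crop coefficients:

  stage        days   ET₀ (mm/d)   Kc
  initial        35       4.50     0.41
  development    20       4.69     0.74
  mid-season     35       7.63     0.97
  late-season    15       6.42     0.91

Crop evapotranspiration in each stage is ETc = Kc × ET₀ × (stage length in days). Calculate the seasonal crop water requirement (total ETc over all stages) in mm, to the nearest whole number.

481 mm

initial: 0.41 × 4.50 × 35 = 64.58 mm
development: 0.74 × 4.69 × 20 = 69.41 mm
mid-season: 0.97 × 7.63 × 35 = 259.04 mm
late-season: 0.91 × 6.42 × 15 = 87.63 mm
Seasonal total = 480.66 mm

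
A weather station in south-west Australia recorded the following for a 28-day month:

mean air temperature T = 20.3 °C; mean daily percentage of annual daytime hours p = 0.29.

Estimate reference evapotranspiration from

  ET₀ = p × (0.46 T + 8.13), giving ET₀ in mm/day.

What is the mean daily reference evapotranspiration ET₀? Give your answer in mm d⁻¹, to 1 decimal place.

ET₀ = 0.29 × (0.46 × 20.3 + 8.13) = 0.29 × 17.468 = 5.0657 mm/d

5.1 mm d⁻¹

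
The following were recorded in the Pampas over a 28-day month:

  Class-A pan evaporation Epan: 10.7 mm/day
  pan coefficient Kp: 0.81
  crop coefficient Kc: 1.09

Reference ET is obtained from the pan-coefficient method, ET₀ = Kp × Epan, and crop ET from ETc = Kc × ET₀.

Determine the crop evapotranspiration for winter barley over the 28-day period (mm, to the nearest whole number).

ET₀ = 0.81 × 10.7 = 8.6670 mm/d
ETc = Kc × ET₀ = 1.09 × 8.6670 = 9.4470 mm/d
Over 28 days: 9.4470 × 28 = 264.516 mm

265 mm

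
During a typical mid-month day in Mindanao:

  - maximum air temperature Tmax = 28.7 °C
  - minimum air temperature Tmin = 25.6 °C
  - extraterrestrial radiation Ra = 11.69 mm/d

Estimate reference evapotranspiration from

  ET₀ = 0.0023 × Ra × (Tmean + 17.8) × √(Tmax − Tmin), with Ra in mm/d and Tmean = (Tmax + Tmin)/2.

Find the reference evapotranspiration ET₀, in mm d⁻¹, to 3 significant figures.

2.13 mm d⁻¹

Tmean = (28.7 + 25.6)/2 = 27.15 °C
ET₀ = 0.0023 × 11.69 × (27.15 + 17.8) × √3.1 = 0.0023 × 11.69 × 44.95 × 1.7607 = 2.1279 mm/d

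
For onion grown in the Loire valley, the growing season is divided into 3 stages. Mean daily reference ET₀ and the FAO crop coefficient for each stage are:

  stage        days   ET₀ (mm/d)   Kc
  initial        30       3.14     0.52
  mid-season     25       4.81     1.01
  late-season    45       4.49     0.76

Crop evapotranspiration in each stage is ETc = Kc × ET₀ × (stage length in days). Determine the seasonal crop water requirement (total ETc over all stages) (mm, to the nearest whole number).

initial: 0.52 × 3.14 × 30 = 48.98 mm
mid-season: 1.01 × 4.81 × 25 = 121.45 mm
late-season: 0.76 × 4.49 × 45 = 153.56 mm
Seasonal total = 323.99 mm

324 mm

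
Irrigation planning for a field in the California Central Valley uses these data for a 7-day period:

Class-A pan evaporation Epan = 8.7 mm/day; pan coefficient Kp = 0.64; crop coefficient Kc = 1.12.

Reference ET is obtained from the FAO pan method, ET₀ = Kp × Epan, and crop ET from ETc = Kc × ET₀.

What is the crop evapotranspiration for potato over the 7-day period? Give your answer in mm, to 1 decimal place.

ET₀ = 0.64 × 8.7 = 5.5680 mm/d
ETc = Kc × ET₀ = 1.12 × 5.5680 = 6.2362 mm/d
Over 7 days: 6.2362 × 7 = 43.653 mm

43.7 mm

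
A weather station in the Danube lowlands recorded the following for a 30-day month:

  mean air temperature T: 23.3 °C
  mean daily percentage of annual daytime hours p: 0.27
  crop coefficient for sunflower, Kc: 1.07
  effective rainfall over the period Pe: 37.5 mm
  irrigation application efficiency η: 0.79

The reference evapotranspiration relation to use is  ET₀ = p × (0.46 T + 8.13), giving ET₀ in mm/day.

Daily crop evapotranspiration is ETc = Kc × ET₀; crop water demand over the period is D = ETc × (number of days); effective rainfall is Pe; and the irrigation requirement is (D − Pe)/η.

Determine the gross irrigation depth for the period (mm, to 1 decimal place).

159.3 mm

ET₀ = 0.27 × (0.46 × 23.3 + 8.13) = 0.27 × 18.848 = 5.0890 mm/d
ETc = Kc × ET₀ = 1.07 × 5.0890 = 5.4452 mm/d
Crop demand D = ETc × 30 d = 5.4452 × 30 = 163.356 mm
D − Pe = 163.356 − 37.5 = 125.856 mm
Gross irrigation = 125.856 / 0.79 = 159.311 mm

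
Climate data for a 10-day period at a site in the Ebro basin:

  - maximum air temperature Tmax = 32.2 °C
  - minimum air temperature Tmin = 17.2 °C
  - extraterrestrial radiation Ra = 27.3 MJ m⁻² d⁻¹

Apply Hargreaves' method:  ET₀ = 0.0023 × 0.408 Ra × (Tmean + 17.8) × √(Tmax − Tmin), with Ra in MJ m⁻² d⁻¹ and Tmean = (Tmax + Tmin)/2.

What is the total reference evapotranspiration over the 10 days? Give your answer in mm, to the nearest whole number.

Tmean = (32.2 + 17.2)/2 = 24.70 °C
0.408 Ra = 0.408 × 27.3 = 11.1384 mm/d equivalent
ET₀ = 0.0023 × 11.1384 × (24.70 + 17.8) × √15.0 = 0.0023 × 11.1384 × 42.50 × 3.8730 = 4.2168 mm/d
Over 10 days: 4.2168 × 10 = 42.168 mm

42 mm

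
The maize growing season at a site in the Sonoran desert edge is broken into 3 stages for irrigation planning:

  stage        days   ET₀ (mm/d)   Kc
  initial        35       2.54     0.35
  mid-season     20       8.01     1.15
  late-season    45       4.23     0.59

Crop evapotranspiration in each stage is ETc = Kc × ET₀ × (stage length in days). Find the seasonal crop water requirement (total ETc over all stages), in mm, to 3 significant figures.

initial: 0.35 × 2.54 × 35 = 31.12 mm
mid-season: 1.15 × 8.01 × 20 = 184.23 mm
late-season: 0.59 × 4.23 × 45 = 112.31 mm
Seasonal total = 327.66 mm

328 mm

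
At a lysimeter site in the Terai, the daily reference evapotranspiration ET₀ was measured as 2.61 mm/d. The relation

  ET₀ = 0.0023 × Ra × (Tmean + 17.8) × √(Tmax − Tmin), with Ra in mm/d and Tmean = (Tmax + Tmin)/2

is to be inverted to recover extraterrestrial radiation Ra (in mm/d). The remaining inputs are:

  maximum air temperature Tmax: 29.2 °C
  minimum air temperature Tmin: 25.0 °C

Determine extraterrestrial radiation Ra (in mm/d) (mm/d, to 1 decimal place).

12.3 mm/d

Tmean = 27.10 °C; √ΔT = 2.0494
Ra = ET₀ / [0.0023 × (Tmean+17.8) × √ΔT] = 2.61 / (0.0023 × 44.90 × 2.0494) = 12.332 mm/d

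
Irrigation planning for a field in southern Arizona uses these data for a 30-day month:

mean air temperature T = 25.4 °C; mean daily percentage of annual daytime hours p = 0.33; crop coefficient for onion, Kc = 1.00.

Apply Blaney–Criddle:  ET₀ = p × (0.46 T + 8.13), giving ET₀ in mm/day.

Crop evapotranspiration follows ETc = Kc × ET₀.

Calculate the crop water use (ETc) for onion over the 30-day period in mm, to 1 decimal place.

196.2 mm

ET₀ = 0.33 × (0.46 × 25.4 + 8.13) = 0.33 × 19.814 = 6.5386 mm/d
ETc = Kc × ET₀ = 1.00 × 6.5386 = 6.5386 mm/d
Over 30 days: 6.5386 × 30 = 196.158 mm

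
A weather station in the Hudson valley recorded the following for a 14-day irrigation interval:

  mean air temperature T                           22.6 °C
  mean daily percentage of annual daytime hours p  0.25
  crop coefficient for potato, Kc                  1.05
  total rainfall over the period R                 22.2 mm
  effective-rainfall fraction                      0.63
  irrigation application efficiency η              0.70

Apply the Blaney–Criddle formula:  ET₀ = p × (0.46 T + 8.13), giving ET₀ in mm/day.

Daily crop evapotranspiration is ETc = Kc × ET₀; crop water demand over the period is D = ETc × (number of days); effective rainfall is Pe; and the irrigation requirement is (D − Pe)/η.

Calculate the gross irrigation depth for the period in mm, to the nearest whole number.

ET₀ = 0.25 × (0.46 × 22.6 + 8.13) = 0.25 × 18.526 = 4.6315 mm/d
ETc = Kc × ET₀ = 1.05 × 4.6315 = 4.8631 mm/d
Crop demand D = ETc × 14 d = 4.8631 × 14 = 68.083 mm
Pe = 0.63 × 22.2 = 13.986 mm
D − Pe = 68.083 − 13.986 = 54.097 mm
Gross irrigation = 54.097 / 0.70 = 77.281 mm

77 mm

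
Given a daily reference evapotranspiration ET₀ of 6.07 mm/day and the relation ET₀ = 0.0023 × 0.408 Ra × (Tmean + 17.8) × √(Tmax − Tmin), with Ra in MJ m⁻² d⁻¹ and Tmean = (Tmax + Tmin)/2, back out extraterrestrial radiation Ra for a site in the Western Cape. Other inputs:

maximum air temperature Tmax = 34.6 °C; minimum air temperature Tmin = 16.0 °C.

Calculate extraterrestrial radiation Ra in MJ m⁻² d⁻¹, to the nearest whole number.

35 MJ m⁻² d⁻¹

Tmean = (34.6+16.0)/2 = 25.30 °C; ΔT = 18.6
Ra = ET₀ / [0.0023 × 0.408 × (Tmean+17.8) × √ΔT]
   = 6.07 / (0.0023 × 0.408 × 43.10 × 4.3128) = 34.799 MJ m⁻² d⁻¹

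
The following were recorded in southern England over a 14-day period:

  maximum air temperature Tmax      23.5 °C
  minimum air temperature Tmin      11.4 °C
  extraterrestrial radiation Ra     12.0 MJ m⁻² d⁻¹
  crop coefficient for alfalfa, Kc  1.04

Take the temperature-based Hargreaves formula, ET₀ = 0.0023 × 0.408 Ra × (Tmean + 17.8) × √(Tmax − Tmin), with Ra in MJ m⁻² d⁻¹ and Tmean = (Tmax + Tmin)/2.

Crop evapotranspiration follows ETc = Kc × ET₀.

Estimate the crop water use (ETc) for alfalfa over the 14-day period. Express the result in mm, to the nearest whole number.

20 mm

Tmean = (23.5 + 11.4)/2 = 17.45 °C
0.408 Ra = 0.408 × 12.0 = 4.8960 mm/d equivalent
ET₀ = 0.0023 × 4.8960 × (17.45 + 17.8) × √12.1 = 0.0023 × 4.8960 × 35.25 × 3.4785 = 1.3808 mm/d
ETc = Kc × ET₀ = 1.04 × 1.3808 = 1.4360 mm/d
Over 14 days: 1.4360 × 14 = 20.104 mm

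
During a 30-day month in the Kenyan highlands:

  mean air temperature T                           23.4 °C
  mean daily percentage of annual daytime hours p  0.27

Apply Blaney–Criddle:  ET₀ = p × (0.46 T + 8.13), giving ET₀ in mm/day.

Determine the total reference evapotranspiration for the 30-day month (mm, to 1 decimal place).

153.0 mm

ET₀ = 0.27 × (0.46 × 23.4 + 8.13) = 0.27 × 18.894 = 5.1014 mm/d
Monthly total = 5.1014 × 30 = 153.042 mm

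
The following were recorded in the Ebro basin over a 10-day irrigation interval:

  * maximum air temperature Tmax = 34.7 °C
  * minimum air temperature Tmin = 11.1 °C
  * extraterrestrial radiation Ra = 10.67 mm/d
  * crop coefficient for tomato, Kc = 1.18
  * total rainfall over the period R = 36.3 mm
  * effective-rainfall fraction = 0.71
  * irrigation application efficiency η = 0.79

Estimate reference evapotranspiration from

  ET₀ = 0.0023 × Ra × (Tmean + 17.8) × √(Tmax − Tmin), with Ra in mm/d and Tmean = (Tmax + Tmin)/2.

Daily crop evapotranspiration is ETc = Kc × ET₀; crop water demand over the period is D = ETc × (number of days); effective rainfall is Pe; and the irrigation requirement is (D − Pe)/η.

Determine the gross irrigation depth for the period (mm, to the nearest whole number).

40 mm

Tmean = (34.7 + 11.1)/2 = 22.90 °C
ET₀ = 0.0023 × 10.67 × (22.90 + 17.8) × √23.6 = 0.0023 × 10.67 × 40.70 × 4.8580 = 4.8523 mm/d
ETc = Kc × ET₀ = 1.18 × 4.8523 = 5.7257 mm/d
Crop demand D = ETc × 10 d = 5.7257 × 10 = 57.257 mm
Pe = 0.71 × 36.3 = 25.773 mm
D − Pe = 57.257 − 25.773 = 31.484 mm
Gross irrigation = 31.484 / 0.79 = 39.853 mm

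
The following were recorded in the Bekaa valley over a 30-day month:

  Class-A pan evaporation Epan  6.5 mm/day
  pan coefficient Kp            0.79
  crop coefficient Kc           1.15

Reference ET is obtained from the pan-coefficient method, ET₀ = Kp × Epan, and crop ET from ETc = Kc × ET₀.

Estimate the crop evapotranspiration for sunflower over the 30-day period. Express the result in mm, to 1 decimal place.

177.2 mm

ET₀ = 0.79 × 6.5 = 5.1350 mm/d
ETc = Kc × ET₀ = 1.15 × 5.1350 = 5.9053 mm/d
Over 30 days: 5.9053 × 30 = 177.159 mm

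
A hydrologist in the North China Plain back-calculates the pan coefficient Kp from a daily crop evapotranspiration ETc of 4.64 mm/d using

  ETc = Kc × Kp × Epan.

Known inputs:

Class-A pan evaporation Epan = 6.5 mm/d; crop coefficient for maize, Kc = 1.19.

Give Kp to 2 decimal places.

0.60

ETc = Kc × Kp × Epan  ⇒  Kp = ETc / (Kc × Epan)
Kp = 4.64 / (1.19 × 6.5) = 4.64 / 7.735 = 0.5999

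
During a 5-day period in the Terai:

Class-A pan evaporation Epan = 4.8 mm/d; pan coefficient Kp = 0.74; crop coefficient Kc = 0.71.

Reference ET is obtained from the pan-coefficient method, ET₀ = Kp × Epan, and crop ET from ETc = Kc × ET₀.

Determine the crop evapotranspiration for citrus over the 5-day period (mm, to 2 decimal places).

12.61 mm

ET₀ = 0.74 × 4.8 = 3.5520 mm/d
ETc = Kc × ET₀ = 0.71 × 3.5520 = 2.5219 mm/d
Over 5 days: 2.5219 × 5 = 12.610 mm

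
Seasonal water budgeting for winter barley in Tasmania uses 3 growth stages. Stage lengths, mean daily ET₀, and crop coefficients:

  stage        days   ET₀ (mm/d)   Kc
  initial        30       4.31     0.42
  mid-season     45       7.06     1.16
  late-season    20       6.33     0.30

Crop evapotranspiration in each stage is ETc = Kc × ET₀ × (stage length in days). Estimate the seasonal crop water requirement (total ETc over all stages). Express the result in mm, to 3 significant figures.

461 mm

initial: 0.42 × 4.31 × 30 = 54.31 mm
mid-season: 1.16 × 7.06 × 45 = 368.53 mm
late-season: 0.30 × 6.33 × 20 = 37.98 mm
Seasonal total = 460.82 mm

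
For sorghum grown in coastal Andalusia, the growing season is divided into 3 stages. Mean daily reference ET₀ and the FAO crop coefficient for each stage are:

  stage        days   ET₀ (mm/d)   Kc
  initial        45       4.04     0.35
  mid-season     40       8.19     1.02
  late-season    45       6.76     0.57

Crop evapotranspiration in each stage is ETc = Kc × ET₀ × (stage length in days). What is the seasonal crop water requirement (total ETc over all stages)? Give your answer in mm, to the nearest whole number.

initial: 0.35 × 4.04 × 45 = 63.63 mm
mid-season: 1.02 × 8.19 × 40 = 334.15 mm
late-season: 0.57 × 6.76 × 45 = 173.39 mm
Seasonal total = 571.17 mm

571 mm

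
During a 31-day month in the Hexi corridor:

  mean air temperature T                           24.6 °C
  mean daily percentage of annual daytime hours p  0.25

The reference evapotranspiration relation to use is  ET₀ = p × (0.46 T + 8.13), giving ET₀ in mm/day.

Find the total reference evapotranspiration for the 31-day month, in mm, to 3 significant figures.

151 mm

ET₀ = 0.25 × (0.46 × 24.6 + 8.13) = 0.25 × 19.446 = 4.8615 mm/d
Monthly total = 4.8615 × 31 = 150.707 mm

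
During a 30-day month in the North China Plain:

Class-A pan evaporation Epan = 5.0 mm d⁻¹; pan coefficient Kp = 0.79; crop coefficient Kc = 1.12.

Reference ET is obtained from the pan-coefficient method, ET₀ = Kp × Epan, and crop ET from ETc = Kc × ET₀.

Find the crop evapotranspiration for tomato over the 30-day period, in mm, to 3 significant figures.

ET₀ = 0.79 × 5.0 = 3.9500 mm/d
ETc = Kc × ET₀ = 1.12 × 3.9500 = 4.4240 mm/d
Over 30 days: 4.4240 × 30 = 132.720 mm

133 mm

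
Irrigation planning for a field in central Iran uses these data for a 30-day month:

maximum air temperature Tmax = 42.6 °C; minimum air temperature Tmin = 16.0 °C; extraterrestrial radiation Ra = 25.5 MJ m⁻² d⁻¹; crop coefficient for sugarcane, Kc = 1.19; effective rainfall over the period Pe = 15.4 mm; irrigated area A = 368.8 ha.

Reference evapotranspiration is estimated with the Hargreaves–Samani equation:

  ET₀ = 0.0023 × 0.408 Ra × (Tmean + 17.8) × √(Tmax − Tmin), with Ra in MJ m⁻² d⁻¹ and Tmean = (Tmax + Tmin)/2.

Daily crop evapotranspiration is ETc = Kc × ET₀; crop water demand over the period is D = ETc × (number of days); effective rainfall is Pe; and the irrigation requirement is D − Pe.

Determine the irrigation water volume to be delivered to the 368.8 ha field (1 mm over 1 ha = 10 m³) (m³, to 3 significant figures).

709000 m³

Tmean = (42.6 + 16.0)/2 = 29.30 °C
0.408 Ra = 0.408 × 25.5 = 10.4040 mm/d equivalent
ET₀ = 0.0023 × 10.4040 × (29.30 + 17.8) × √26.6 = 0.0023 × 10.4040 × 47.10 × 5.1575 = 5.8128 mm/d
ETc = Kc × ET₀ = 1.19 × 5.8128 = 6.9172 mm/d
Crop demand D = ETc × 30 d = 6.9172 × 30 = 207.516 mm
D − Pe = 207.516 − 15.4 = 192.116 mm
Volume = 192.116 mm × 368.8 ha × 10 = 708523.8 m³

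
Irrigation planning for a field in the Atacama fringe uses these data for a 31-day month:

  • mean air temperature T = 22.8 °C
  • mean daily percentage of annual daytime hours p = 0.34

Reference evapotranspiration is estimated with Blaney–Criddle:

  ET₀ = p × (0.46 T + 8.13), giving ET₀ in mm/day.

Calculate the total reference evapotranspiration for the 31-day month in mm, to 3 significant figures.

ET₀ = 0.34 × (0.46 × 22.8 + 8.13) = 0.34 × 18.618 = 6.3301 mm/d
Monthly total = 6.3301 × 31 = 196.233 mm

196 mm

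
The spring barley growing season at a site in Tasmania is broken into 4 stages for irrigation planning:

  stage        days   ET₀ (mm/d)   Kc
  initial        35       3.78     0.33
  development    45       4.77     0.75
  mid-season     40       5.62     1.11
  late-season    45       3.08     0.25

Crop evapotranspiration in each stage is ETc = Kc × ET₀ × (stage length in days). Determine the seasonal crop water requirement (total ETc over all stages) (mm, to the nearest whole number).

initial: 0.33 × 3.78 × 35 = 43.66 mm
development: 0.75 × 4.77 × 45 = 160.99 mm
mid-season: 1.11 × 5.62 × 40 = 249.53 mm
late-season: 0.25 × 3.08 × 45 = 34.65 mm
Seasonal total = 488.83 mm

489 mm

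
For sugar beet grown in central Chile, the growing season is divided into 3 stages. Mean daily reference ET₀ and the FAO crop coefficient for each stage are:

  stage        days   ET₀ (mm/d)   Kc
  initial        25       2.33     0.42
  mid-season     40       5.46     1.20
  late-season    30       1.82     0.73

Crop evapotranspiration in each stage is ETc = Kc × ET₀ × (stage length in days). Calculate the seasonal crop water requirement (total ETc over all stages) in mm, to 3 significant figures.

initial: 0.42 × 2.33 × 25 = 24.47 mm
mid-season: 1.20 × 5.46 × 40 = 262.08 mm
late-season: 0.73 × 1.82 × 30 = 39.86 mm
Seasonal total = 326.41 mm

326 mm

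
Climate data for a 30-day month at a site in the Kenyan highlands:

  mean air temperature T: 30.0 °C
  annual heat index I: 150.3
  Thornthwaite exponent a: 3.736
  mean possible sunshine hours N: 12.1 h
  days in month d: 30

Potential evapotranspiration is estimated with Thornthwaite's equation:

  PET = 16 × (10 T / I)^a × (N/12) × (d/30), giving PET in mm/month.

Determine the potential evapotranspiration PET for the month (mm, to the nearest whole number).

10T/I = 10 × 30.0 / 150.3 = 1.9960
(10T/I)^a = 1.9960^3.736 = 13.2251
Uncorrected PET = 16 × 13.2251 = 211.602 mm
Correction = (N/12)(d/30) = (12.1/12)(30/30) = 1.0083
PET = 211.602 × 1.0083 = 213.358 mm/month

213 mm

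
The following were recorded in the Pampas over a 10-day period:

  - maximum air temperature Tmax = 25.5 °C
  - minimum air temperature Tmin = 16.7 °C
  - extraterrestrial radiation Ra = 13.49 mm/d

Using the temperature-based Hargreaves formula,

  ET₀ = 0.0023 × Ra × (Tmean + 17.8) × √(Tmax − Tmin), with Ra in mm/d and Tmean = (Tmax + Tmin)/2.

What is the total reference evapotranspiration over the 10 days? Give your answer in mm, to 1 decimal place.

Tmean = (25.5 + 16.7)/2 = 21.10 °C
ET₀ = 0.0023 × 13.49 × (21.10 + 17.8) × √8.8 = 0.0023 × 13.49 × 38.90 × 2.9665 = 3.5804 mm/d
Over 10 days: 3.5804 × 10 = 35.804 mm

35.8 mm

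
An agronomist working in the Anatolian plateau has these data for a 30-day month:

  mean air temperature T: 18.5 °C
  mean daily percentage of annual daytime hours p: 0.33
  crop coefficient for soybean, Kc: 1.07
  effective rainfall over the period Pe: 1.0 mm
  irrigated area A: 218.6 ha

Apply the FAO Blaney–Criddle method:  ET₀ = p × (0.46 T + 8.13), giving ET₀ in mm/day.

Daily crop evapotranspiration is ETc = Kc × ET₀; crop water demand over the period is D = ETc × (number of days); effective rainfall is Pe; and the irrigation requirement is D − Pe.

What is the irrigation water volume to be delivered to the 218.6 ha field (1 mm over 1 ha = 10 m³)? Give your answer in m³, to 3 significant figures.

383000 m³

ET₀ = 0.33 × (0.46 × 18.5 + 8.13) = 0.33 × 16.640 = 5.4912 mm/d
ETc = Kc × ET₀ = 1.07 × 5.4912 = 5.8756 mm/d
Crop demand D = ETc × 30 d = 5.8756 × 30 = 176.268 mm
D − Pe = 176.268 − 1.0 = 175.268 mm
Volume = 175.268 mm × 218.6 ha × 10 = 383135.8 m³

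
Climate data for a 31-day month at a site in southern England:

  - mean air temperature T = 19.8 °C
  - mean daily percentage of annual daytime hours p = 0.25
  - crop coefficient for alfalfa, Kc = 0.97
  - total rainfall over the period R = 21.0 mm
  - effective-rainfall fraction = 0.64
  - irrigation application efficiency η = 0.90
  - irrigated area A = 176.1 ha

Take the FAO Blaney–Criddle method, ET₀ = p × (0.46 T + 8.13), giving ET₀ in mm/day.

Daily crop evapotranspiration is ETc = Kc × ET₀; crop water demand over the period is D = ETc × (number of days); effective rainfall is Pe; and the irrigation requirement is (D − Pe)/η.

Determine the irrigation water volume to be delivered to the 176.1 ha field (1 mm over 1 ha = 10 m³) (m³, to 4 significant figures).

227300 m³

ET₀ = 0.25 × (0.46 × 19.8 + 8.13) = 0.25 × 17.238 = 4.3095 mm/d
ETc = Kc × ET₀ = 0.97 × 4.3095 = 4.1802 mm/d
Crop demand D = ETc × 31 d = 4.1802 × 31 = 129.586 mm
Pe = 0.64 × 21.0 = 13.440 mm
D − Pe = 129.586 − 13.440 = 116.146 mm
Gross irrigation = 116.146 / 0.90 = 129.051 mm
Volume = 129.051 mm × 176.1 ha × 10 = 227258.8 m³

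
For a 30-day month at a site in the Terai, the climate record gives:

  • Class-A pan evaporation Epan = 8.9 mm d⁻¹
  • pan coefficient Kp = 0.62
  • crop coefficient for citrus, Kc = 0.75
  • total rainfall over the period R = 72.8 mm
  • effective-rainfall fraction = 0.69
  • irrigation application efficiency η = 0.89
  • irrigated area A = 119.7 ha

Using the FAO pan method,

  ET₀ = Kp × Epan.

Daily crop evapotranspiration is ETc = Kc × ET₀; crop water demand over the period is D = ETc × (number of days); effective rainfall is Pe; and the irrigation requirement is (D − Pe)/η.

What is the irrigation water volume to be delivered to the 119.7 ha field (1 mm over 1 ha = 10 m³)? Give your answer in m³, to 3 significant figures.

ET₀ = 0.62 × 8.9 = 5.5180 mm/d
ETc = Kc × ET₀ = 0.75 × 5.5180 = 4.1385 mm/d
Crop demand D = ETc × 30 d = 4.1385 × 30 = 124.155 mm
Pe = 0.69 × 72.8 = 50.232 mm
D − Pe = 124.155 − 50.232 = 73.923 mm
Gross irrigation = 73.923 / 0.89 = 83.060 mm
Volume = 83.060 mm × 119.7 ha × 10 = 99422.8 m³

99400 m³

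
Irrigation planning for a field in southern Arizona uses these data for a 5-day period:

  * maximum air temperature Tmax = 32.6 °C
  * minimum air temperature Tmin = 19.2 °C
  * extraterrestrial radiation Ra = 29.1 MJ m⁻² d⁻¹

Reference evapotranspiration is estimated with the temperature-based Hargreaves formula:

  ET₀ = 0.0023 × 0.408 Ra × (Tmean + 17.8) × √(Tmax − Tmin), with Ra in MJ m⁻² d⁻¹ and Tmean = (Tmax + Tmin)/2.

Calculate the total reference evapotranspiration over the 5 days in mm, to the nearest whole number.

Tmean = (32.6 + 19.2)/2 = 25.90 °C
0.408 Ra = 0.408 × 29.1 = 11.8728 mm/d equivalent
ET₀ = 0.0023 × 11.8728 × (25.90 + 17.8) × √13.4 = 0.0023 × 11.8728 × 43.70 × 3.6606 = 4.3683 mm/d
Over 5 days: 4.3683 × 5 = 21.842 mm

22 mm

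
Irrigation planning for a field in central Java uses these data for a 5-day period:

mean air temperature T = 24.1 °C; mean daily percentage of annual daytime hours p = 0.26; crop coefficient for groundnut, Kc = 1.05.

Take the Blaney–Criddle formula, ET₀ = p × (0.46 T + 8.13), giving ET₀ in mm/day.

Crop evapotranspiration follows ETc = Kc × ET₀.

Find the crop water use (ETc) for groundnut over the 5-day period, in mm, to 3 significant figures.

ET₀ = 0.26 × (0.46 × 24.1 + 8.13) = 0.26 × 19.216 = 4.9962 mm/d
ETc = Kc × ET₀ = 1.05 × 4.9962 = 5.2460 mm/d
Over 5 days: 5.2460 × 5 = 26.230 mm

26.2 mm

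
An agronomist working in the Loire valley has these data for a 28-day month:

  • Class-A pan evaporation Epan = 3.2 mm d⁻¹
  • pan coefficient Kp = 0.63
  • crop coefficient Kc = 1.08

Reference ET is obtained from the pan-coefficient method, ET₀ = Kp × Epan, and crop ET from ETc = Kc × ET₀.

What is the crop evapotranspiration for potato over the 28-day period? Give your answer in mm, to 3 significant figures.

61.0 mm

ET₀ = 0.63 × 3.2 = 2.0160 mm/d
ETc = Kc × ET₀ = 1.08 × 2.0160 = 2.1773 mm/d
Over 28 days: 2.1773 × 28 = 60.964 mm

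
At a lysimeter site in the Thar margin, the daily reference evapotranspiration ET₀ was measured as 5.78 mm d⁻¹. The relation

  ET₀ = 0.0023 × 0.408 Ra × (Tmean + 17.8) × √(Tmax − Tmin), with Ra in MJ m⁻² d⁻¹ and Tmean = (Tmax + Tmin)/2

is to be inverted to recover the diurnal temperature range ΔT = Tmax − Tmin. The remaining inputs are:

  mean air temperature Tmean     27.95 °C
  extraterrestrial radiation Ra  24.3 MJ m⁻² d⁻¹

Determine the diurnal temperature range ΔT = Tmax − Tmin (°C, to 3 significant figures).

30.7 °C

√ΔT = ET₀ / [0.0023 × 0.408 × Ra × (Tmean+17.8)] = 5.78 / (0.0023 × 9.9144 × 45.75) = 5.5404
ΔT = 5.5404² = 30.696 °C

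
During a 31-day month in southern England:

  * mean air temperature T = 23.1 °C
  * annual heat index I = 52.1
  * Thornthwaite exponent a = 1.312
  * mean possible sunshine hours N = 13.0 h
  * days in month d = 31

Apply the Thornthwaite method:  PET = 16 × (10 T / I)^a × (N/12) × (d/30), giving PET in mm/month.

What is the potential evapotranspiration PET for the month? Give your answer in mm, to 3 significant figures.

10T/I = 10 × 23.1 / 52.1 = 4.4338
(10T/I)^a = 4.4338^1.312 = 7.0562
Uncorrected PET = 16 × 7.0562 = 112.899 mm
Correction = (N/12)(d/30) = (13.0/12)(31/30) = 1.1194
PET = 112.899 × 1.1194 = 126.379 mm/month

126 mm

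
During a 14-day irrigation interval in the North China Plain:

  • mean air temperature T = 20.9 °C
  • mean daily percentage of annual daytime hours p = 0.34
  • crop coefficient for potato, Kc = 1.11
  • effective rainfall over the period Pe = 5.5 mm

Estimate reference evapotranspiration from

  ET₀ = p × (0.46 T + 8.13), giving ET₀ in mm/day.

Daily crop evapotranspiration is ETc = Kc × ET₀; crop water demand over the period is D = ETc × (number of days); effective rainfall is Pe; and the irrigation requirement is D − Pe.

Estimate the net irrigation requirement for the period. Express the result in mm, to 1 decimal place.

ET₀ = 0.34 × (0.46 × 20.9 + 8.13) = 0.34 × 17.744 = 6.0330 mm/d
ETc = Kc × ET₀ = 1.11 × 6.0330 = 6.6966 mm/d
Crop demand D = ETc × 14 d = 6.6966 × 14 = 93.752 mm
D − Pe = 93.752 − 5.5 = 88.252 mm

88.3 mm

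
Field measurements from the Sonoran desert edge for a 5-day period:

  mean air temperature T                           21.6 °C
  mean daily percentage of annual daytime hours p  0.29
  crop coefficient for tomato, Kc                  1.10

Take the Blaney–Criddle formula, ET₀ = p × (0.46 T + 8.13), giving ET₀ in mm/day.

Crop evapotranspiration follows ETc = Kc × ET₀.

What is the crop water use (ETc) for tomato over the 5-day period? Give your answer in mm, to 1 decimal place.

28.8 mm

ET₀ = 0.29 × (0.46 × 21.6 + 8.13) = 0.29 × 18.066 = 5.2391 mm/d
ETc = Kc × ET₀ = 1.10 × 5.2391 = 5.7630 mm/d
Over 5 days: 5.7630 × 5 = 28.815 mm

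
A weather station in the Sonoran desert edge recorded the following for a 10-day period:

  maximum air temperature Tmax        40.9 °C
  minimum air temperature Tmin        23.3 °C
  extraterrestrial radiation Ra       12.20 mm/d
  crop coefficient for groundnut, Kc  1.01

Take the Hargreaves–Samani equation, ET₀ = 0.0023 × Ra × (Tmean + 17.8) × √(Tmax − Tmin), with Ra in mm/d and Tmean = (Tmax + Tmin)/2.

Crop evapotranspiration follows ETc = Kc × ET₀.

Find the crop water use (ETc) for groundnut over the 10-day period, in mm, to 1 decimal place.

59.3 mm

Tmean = (40.9 + 23.3)/2 = 32.10 °C
ET₀ = 0.0023 × 12.20 × (32.10 + 17.8) × √17.6 = 0.0023 × 12.20 × 49.90 × 4.1952 = 5.8741 mm/d
ETc = Kc × ET₀ = 1.01 × 5.8741 = 5.9328 mm/d
Over 10 days: 5.9328 × 10 = 59.328 mm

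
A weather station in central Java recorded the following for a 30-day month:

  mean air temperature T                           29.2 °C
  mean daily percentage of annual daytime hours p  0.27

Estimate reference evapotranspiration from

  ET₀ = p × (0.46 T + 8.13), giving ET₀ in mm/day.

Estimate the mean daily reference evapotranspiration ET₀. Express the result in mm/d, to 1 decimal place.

ET₀ = 0.27 × (0.46 × 29.2 + 8.13) = 0.27 × 21.562 = 5.8217 mm/d

5.8 mm/d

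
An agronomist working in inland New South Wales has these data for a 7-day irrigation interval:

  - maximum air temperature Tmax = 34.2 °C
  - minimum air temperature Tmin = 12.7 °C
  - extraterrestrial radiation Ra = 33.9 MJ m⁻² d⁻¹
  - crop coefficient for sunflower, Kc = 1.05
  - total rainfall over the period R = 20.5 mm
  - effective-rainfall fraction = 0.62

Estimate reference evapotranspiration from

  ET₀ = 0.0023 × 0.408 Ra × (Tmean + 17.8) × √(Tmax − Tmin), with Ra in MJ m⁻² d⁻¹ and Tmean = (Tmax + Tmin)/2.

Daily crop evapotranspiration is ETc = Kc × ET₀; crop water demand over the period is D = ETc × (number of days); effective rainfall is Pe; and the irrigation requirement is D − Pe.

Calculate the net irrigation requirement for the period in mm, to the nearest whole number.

32 mm

Tmean = (34.2 + 12.7)/2 = 23.45 °C
0.408 Ra = 0.408 × 33.9 = 13.8312 mm/d equivalent
ET₀ = 0.0023 × 13.8312 × (23.45 + 17.8) × √21.5 = 0.0023 × 13.8312 × 41.25 × 4.6368 = 6.0846 mm/d
ETc = Kc × ET₀ = 1.05 × 6.0846 = 6.3888 mm/d
Crop demand D = ETc × 7 d = 6.3888 × 7 = 44.722 mm
Pe = 0.62 × 20.5 = 12.710 mm
D − Pe = 44.722 − 12.710 = 32.012 mm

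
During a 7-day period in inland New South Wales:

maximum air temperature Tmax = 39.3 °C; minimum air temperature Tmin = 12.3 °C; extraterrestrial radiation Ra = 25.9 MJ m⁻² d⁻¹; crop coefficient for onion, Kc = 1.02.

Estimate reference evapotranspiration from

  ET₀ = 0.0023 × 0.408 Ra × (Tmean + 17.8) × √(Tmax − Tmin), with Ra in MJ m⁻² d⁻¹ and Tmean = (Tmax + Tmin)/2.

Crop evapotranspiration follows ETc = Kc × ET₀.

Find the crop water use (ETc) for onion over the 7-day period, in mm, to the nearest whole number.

Tmean = (39.3 + 12.3)/2 = 25.80 °C
0.408 Ra = 0.408 × 25.9 = 10.5672 mm/d equivalent
ET₀ = 0.0023 × 10.5672 × (25.80 + 17.8) × √27.0 = 0.0023 × 10.5672 × 43.60 × 5.1962 = 5.5063 mm/d
ETc = Kc × ET₀ = 1.02 × 5.5063 = 5.6164 mm/d
Over 7 days: 5.6164 × 7 = 39.315 mm

39 mm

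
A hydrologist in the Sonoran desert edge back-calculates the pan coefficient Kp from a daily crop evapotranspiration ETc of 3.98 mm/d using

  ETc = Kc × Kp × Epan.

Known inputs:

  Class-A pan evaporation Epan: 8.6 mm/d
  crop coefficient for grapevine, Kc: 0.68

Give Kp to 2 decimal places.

ETc = Kc × Kp × Epan  ⇒  Kp = ETc / (Kc × Epan)
Kp = 3.98 / (0.68 × 8.6) = 3.98 / 5.848 = 0.6806

0.68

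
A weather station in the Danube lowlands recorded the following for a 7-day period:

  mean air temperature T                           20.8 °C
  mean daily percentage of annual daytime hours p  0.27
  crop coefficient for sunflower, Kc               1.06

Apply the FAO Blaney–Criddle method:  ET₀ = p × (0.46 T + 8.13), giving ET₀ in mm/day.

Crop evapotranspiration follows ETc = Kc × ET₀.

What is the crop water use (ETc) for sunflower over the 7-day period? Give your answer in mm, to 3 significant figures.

ET₀ = 0.27 × (0.46 × 20.8 + 8.13) = 0.27 × 17.698 = 4.7785 mm/d
ETc = Kc × ET₀ = 1.06 × 4.7785 = 5.0652 mm/d
Over 7 days: 5.0652 × 7 = 35.456 mm

35.5 mm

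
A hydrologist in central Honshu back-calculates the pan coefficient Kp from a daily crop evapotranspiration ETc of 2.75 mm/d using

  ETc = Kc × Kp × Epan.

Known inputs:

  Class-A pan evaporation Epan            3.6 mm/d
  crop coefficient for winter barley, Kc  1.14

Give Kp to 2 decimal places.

0.67

ETc = Kc × Kp × Epan  ⇒  Kp = ETc / (Kc × Epan)
Kp = 2.75 / (1.14 × 3.6) = 2.75 / 4.104 = 0.6701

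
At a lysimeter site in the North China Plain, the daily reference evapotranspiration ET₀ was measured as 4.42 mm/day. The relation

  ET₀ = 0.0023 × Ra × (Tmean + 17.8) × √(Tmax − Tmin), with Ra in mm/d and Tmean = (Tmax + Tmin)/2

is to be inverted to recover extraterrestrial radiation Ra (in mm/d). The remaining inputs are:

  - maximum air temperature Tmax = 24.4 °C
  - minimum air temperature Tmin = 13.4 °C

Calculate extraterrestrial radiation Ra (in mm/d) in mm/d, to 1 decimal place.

15.8 mm/d

Tmean = 18.90 °C; √ΔT = 3.3166
Ra = ET₀ / [0.0023 × (Tmean+17.8) × √ΔT] = 4.42 / (0.0023 × 36.70 × 3.3166) = 15.788 mm/d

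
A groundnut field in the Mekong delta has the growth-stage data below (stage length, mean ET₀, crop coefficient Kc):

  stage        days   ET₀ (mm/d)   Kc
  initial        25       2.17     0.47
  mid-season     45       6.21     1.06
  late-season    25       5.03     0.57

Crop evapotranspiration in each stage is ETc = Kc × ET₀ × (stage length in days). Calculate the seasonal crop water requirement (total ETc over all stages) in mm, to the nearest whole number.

initial: 0.47 × 2.17 × 25 = 25.50 mm
mid-season: 1.06 × 6.21 × 45 = 296.22 mm
late-season: 0.57 × 5.03 × 25 = 71.68 mm
Seasonal total = 393.40 mm

393 mm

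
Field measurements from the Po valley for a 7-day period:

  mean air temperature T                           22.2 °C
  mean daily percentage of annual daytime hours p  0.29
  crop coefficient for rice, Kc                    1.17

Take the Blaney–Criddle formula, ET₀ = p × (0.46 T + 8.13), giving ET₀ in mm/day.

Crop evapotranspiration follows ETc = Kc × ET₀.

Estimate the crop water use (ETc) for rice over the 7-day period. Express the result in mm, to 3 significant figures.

43.6 mm

ET₀ = 0.29 × (0.46 × 22.2 + 8.13) = 0.29 × 18.342 = 5.3192 mm/d
ETc = Kc × ET₀ = 1.17 × 5.3192 = 6.2235 mm/d
Over 7 days: 6.2235 × 7 = 43.565 mm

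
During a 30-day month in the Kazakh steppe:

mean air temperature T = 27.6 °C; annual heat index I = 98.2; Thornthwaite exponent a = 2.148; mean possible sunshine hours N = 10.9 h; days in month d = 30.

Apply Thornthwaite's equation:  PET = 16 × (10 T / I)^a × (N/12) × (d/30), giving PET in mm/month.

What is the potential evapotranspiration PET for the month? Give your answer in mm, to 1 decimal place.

10T/I = 10 × 27.6 / 98.2 = 2.8106
(10T/I)^a = 2.8106^2.148 = 9.2049
Uncorrected PET = 16 × 9.2049 = 147.278 mm
Correction = (N/12)(d/30) = (10.9/12)(30/30) = 0.9083
PET = 147.278 × 0.9083 = 133.773 mm/month

133.8 mm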